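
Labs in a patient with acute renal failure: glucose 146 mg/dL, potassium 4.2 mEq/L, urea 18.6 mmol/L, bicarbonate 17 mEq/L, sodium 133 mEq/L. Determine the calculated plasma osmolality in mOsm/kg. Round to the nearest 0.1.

Calculated osmolality = 2·Na + glucose/18 + urea
= 2·133 + 146/18 + 18.6
= 266 + 8.11 + 18.60
= 292.71 mOsm/kg

292.7 mOsm/kg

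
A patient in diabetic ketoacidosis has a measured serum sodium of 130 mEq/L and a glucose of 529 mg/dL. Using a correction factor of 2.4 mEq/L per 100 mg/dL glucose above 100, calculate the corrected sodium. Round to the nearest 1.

140 mEq/L

Corrected Na = measured Na + 2.4 · (glucose − 100)/100
= 130 + 2.4 · (529 − 100)/100
= 130 + 10.3
= 140.3 mEq/L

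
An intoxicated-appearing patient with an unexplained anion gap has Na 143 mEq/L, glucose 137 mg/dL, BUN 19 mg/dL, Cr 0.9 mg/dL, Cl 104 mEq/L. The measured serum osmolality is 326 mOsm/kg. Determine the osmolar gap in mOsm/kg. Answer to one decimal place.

25.6 mOsm/kg

Calculated osmolality = 2·Na + glucose/18 + BUN/2.8
= 2·143 + 137/18 + 19/2.8
= 286 + 7.61 + 6.79
= 300.4 mOsm/kg ≈ 300.4 mOsm/kg
Osmolar gap = measured − calculated = 326 − 300.4 = 25.6 mOsm/kg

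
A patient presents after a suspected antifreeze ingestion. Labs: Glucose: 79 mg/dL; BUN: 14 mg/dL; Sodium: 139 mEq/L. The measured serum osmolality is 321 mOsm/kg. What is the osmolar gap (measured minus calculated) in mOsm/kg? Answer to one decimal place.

Calculated osmolality = 2·Na + glucose/18 + BUN/2.8
= 2·139 + 79/18 + 14/2.8
= 278 + 4.39 + 5
= 287.39 mOsm/kg ≈ 287.4 mOsm/kg
Osmolar gap = measured − calculated = 321 − 287.4 = 33.6 mOsm/kg

33.6 mOsm/kg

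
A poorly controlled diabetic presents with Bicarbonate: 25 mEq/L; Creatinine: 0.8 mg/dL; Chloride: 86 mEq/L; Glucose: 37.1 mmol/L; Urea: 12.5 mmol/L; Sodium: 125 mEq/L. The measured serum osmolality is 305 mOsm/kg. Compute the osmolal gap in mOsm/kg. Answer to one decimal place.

5.4 mOsm/kg

Calculated osmolality = 2·Na + glucose + urea
= 2·125 + 37.1 + 12.5
= 250 + 37.10 + 12.50
= 299.6 mOsm/kg ≈ 299.6 mOsm/kg
Osmolar gap = measured − calculated = 305 − 299.6 = 5.4 mOsm/kg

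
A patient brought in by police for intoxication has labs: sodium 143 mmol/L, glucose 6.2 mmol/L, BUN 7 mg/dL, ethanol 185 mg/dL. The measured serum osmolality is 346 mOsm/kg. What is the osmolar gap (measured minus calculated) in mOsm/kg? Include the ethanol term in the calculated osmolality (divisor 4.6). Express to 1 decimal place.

11.1 mOsm/kg

Calculated osmolality = 2·Na + glucose + BUN/2.8 + ethanol/4.6
= 2·143 + 6.2 + 7/2.8 + 185/4.6
= 286 + 6.20 + 2.50 + 40.22
= 334.92 mOsm/kg ≈ 334.9 mOsm/kg
Osmolar gap = measured − calculated = 346 − 334.9 = 11.1 mOsm/kg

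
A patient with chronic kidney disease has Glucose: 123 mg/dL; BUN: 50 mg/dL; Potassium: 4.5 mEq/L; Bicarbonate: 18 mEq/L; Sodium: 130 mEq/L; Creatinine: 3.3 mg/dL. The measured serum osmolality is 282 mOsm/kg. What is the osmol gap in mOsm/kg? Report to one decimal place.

Calculated osmolality = 2·Na + glucose/18 + BUN/2.8
= 2·130 + 123/18 + 50/2.8
= 260 + 6.83 + 17.86
= 284.69 mOsm/kg ≈ 284.7 mOsm/kg
Osmolar gap = measured − calculated = 282 − 284.7 = -2.7 mOsm/kg

-2.7 mOsm/kg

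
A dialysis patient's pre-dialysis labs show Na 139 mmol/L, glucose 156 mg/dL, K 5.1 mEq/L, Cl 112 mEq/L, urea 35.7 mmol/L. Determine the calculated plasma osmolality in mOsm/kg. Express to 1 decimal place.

Calculated osmolality = 2·Na + glucose/18 + urea
= 2·139 + 156/18 + 35.7
= 278 + 8.67 + 35.70
= 322.37 mOsm/kg

322.4 mOsm/kg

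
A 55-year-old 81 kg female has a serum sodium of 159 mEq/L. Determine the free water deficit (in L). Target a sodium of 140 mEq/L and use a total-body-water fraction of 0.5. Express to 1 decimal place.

TBW = 0.5 · 81 = 40.5 L
Free water deficit = TBW · (Na/140 − 1)
= 40.5 · (159/140 − 1)
= 40.5 · 0.1357
= 5.5 L

5.5 L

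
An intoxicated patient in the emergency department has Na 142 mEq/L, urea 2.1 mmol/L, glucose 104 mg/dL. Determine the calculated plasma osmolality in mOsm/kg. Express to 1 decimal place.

291.9 mOsm/kg

Calculated osmolality = 2·Na + glucose/18 + urea
= 2·142 + 104/18 + 2.1
= 284 + 5.78 + 2.10
= 291.88 mOsm/kg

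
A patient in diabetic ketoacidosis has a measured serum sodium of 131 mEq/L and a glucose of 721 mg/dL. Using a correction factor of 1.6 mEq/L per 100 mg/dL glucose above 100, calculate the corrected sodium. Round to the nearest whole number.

Corrected Na = measured Na + 1.6 · (glucose − 100)/100
= 131 + 1.6 · (721 − 100)/100
= 131 + 9.9
= 140.9 mEq/L

141 mEq/L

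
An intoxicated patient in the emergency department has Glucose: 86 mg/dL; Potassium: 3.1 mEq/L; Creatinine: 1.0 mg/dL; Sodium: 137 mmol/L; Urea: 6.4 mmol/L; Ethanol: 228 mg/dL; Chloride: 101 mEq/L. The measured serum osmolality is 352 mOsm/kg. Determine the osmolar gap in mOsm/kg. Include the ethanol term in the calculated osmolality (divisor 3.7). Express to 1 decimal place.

5.2 mOsm/kg

Calculated osmolality = 2·Na + glucose/18 + urea + ethanol/3.7
= 2·137 + 86/18 + 6.4 + 228/3.7
= 274 + 4.78 + 6.40 + 61.62
= 346.8 mOsm/kg ≈ 346.8 mOsm/kg
Osmolar gap = measured − calculated = 352 − 346.8 = 5.2 mOsm/kg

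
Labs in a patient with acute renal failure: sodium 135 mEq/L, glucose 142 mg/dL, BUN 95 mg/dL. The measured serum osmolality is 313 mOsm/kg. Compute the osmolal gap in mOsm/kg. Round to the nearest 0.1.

Calculated osmolality = 2·Na + glucose/18 + BUN/2.8
= 2·135 + 142/18 + 95/2.8
= 270 + 7.89 + 33.93
= 311.82 mOsm/kg ≈ 311.8 mOsm/kg
Osmolar gap = measured − calculated = 313 − 311.8 = 1.2 mOsm/kg

1.2 mOsm/kg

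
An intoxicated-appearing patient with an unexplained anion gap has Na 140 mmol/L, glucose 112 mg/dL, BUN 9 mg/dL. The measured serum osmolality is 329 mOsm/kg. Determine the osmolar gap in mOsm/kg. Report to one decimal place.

Calculated osmolality = 2·Na + glucose/18 + BUN/2.8
= 2·140 + 112/18 + 9/2.8
= 280 + 6.22 + 3.21
= 289.43 mOsm/kg ≈ 289.4 mOsm/kg
Osmolar gap = measured − calculated = 329 − 289.4 = 39.6 mOsm/kg

39.6 mOsm/kg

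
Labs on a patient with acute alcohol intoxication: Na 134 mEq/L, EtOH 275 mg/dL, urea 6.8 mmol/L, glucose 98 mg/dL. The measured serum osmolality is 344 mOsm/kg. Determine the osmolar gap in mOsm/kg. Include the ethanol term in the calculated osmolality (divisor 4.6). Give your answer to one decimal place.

4.0 mOsm/kg

Calculated osmolality = 2·Na + glucose/18 + urea + ethanol/4.6
= 2·134 + 98/18 + 6.8 + 275/4.6
= 268 + 5.44 + 6.80 + 59.78
= 340.02 mOsm/kg ≈ 340.0 mOsm/kg
Osmolar gap = measured − calculated = 344 − 340.0 = 4.0 mOsm/kg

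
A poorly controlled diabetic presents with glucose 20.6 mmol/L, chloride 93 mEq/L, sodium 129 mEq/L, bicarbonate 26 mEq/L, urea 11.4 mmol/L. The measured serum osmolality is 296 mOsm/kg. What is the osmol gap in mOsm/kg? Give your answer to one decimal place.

Calculated osmolality = 2·Na + glucose + urea
= 2·129 + 20.6 + 11.4
= 258 + 20.60 + 11.40
= 290 mOsm/kg ≈ 290.0 mOsm/kg
Osmolar gap = measured − calculated = 296 − 290.0 = 6.0 mOsm/kg

6.0 mOsm/kg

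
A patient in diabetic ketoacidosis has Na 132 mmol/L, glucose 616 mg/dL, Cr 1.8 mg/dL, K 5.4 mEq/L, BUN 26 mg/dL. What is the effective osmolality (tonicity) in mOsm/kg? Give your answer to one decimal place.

298.2 mOsm/kg

Effective osmolality excludes urea (freely permeant across cell membranes):
2·Na + glucose/18
= 2·132 + 616/18
= 264 + 34.22
= 298.22 mOsm/kg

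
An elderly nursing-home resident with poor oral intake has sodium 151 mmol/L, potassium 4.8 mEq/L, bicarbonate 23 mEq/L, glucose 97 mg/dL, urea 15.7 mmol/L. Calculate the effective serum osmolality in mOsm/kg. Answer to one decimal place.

307.4 mOsm/kg

Effective osmolality excludes urea (freely permeant across cell membranes):
2·Na + glucose/18
= 2·151 + 97/18
= 302 + 5.39
= 307.39 mOsm/kg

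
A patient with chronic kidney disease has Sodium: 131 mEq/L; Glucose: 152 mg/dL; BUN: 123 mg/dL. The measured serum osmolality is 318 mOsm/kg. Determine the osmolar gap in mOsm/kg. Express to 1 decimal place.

3.6 mOsm/kg

Calculated osmolality = 2·Na + glucose/18 + BUN/2.8
= 2·131 + 152/18 + 123/2.8
= 262 + 8.44 + 43.93
= 314.37 mOsm/kg ≈ 314.4 mOsm/kg
Osmolar gap = measured − calculated = 318 − 314.4 = 3.6 mOsm/kg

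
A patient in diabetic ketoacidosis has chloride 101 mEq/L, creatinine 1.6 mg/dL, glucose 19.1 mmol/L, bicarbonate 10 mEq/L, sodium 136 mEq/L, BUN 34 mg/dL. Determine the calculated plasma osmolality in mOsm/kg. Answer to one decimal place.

Calculated osmolality = 2·Na + glucose + BUN/2.8
= 2·136 + 19.1 + 34/2.8
= 272 + 19.10 + 12.14
= 303.24 mOsm/kg

303.2 mOsm/kg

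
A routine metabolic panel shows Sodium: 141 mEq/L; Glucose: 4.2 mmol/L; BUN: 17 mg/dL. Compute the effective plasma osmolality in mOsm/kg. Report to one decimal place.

Effective osmolality excludes urea (freely permeant across cell membranes):
2·Na + glucose
= 2·141 + 4.2
= 282 + 4.2
= 286.2 mOsm/kg

286.2 mOsm/kg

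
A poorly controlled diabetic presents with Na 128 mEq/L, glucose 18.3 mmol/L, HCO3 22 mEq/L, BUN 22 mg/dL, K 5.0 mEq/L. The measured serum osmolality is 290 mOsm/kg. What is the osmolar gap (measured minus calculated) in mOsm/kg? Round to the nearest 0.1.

7.8 mOsm/kg

Calculated osmolality = 2·Na + glucose + BUN/2.8
= 2·128 + 18.3 + 22/2.8
= 256 + 18.30 + 7.86
= 282.16 mOsm/kg ≈ 282.2 mOsm/kg
Osmolar gap = measured − calculated = 290 − 282.2 = 7.8 mOsm/kg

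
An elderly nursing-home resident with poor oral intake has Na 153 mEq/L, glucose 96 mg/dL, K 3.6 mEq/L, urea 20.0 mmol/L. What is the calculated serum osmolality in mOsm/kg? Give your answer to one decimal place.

Calculated osmolality = 2·Na + glucose/18 + urea
= 2·153 + 96/18 + 20
= 306 + 5.33 + 20
= 331.33 mOsm/kg

331.3 mOsm/kg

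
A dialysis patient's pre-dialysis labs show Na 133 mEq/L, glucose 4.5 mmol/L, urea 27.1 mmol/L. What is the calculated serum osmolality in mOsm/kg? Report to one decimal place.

Calculated osmolality = 2·Na + glucose + urea
= 2·133 + 4.5 + 27.1
= 266 + 4.50 + 27.10
= 297.6 mOsm/kg

297.6 mOsm/kg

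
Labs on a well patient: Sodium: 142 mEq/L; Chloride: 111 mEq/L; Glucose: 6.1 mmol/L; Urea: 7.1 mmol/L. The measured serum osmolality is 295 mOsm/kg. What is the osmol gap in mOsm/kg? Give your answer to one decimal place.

-2.2 mOsm/kg

Calculated osmolality = 2·Na + glucose + urea
= 2·142 + 6.1 + 7.1
= 284 + 6.10 + 7.10
= 297.2 mOsm/kg ≈ 297.2 mOsm/kg
Osmolar gap = measured − calculated = 295 − 297.2 = -2.2 mOsm/kg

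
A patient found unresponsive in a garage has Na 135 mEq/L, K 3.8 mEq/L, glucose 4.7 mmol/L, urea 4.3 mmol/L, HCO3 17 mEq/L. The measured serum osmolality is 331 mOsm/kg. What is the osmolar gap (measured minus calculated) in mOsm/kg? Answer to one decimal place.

Calculated osmolality = 2·Na + glucose + urea
= 2·135 + 4.7 + 4.3
= 270 + 4.70 + 4.30
= 279 mOsm/kg ≈ 279.0 mOsm/kg
Osmolar gap = measured − calculated = 331 − 279.0 = 52.0 mOsm/kg

52.0 mOsm/kg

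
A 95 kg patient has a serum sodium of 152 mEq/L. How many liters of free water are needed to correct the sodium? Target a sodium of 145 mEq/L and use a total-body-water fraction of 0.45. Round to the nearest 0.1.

TBW = 0.45 · 95 = 42.75 L
Free water deficit = TBW · (Na/145 − 1)
= 42.75 · (152/145 − 1)
= 42.75 · 0.0483
= 2.06 L

2.1 L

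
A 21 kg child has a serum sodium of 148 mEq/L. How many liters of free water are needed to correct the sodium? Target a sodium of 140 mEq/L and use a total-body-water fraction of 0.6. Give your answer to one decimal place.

TBW = 0.6 · 21 = 12.6 L
Free water deficit = TBW · (Na/140 − 1)
= 12.6 · (148/140 − 1)
= 12.6 · 0.0571
= 0.72 L

0.7 L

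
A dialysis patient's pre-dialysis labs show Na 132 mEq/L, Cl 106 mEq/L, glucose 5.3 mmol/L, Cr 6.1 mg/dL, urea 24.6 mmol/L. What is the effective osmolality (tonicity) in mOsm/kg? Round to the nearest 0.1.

Effective osmolality excludes urea (freely permeant across cell membranes):
2·Na + glucose
= 2·132 + 5.3
= 264 + 5.3
= 269.3 mOsm/kg

269.3 mOsm/kg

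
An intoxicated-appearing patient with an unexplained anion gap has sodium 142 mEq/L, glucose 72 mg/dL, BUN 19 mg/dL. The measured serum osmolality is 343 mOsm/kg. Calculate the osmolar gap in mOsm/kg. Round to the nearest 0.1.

48.2 mOsm/kg

Calculated osmolality = 2·Na + glucose/18 + BUN/2.8
= 2·142 + 72/18 + 19/2.8
= 284 + 4 + 6.79
= 294.79 mOsm/kg ≈ 294.8 mOsm/kg
Osmolar gap = measured − calculated = 343 − 294.8 = 48.2 mOsm/kg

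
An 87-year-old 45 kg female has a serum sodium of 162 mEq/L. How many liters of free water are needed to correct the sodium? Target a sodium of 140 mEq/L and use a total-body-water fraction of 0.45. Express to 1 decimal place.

TBW = 0.45 · 45 = 20.25 L
Free water deficit = TBW · (Na/140 − 1)
= 20.25 · (162/140 − 1)
= 20.25 · 0.1571
= 3.18 L

3.2 L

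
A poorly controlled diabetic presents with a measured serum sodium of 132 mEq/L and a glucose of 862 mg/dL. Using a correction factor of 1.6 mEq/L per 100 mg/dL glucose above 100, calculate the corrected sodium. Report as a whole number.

144 mEq/L

Corrected Na = measured Na + 1.6 · (glucose − 100)/100
= 132 + 1.6 · (862 − 100)/100
= 132 + 12.2
= 144.2 mEq/L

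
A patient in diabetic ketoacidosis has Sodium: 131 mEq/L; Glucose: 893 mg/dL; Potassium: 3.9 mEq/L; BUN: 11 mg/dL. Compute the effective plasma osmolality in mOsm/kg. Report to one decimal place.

311.6 mOsm/kg

Effective osmolality excludes urea (freely permeant across cell membranes):
2·Na + glucose/18
= 2·131 + 893/18
= 262 + 49.61
= 311.61 mOsm/kg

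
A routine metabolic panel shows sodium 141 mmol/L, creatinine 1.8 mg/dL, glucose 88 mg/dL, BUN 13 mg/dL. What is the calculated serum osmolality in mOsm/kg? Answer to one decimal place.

291.5 mOsm/kg

Calculated osmolality = 2·Na + glucose/18 + BUN/2.8
= 2·141 + 88/18 + 13/2.8
= 282 + 4.89 + 4.64
= 291.53 mOsm/kg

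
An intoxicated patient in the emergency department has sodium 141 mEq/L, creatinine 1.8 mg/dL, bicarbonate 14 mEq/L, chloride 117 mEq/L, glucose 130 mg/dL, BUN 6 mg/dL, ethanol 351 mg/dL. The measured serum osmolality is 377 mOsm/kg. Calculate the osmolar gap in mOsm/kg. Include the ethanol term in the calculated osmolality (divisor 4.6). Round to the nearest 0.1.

9.3 mOsm/kg

Calculated osmolality = 2·Na + glucose/18 + BUN/2.8 + ethanol/4.6
= 2·141 + 130/18 + 6/2.8 + 351/4.6
= 282 + 7.22 + 2.14 + 76.30
= 367.66 mOsm/kg ≈ 367.7 mOsm/kg
Osmolar gap = measured − calculated = 377 − 367.7 = 9.3 mOsm/kg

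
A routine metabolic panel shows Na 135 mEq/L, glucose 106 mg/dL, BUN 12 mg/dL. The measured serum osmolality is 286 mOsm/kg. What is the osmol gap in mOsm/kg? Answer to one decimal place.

5.8 mOsm/kg

Calculated osmolality = 2·Na + glucose/18 + BUN/2.8
= 2·135 + 106/18 + 12/2.8
= 270 + 5.89 + 4.29
= 280.18 mOsm/kg ≈ 280.2 mOsm/kg
Osmolar gap = measured − calculated = 286 − 280.2 = 5.8 mOsm/kg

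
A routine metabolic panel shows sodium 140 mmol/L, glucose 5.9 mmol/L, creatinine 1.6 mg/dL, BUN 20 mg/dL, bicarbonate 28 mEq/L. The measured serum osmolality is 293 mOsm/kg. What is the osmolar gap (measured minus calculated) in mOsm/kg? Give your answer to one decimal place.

Calculated osmolality = 2·Na + glucose + BUN/2.8
= 2·140 + 5.9 + 20/2.8
= 280 + 5.90 + 7.14
= 293.04 mOsm/kg ≈ 293.0 mOsm/kg
Osmolar gap = measured − calculated = 293 − 293.0 = 0.0 mOsm/kg

0.0 mOsm/kg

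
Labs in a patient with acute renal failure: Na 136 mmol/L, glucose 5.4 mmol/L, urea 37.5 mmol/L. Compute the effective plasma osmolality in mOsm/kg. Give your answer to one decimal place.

Effective osmolality excludes urea (freely permeant across cell membranes):
2·Na + glucose
= 2·136 + 5.4
= 272 + 5.4
= 277.4 mOsm/kg

277.4 mOsm/kg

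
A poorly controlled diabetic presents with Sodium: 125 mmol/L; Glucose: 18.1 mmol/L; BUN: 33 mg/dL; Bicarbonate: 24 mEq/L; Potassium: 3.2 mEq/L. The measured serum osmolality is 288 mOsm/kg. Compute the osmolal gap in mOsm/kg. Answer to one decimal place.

Calculated osmolality = 2·Na + glucose + BUN/2.8
= 2·125 + 18.1 + 33/2.8
= 250 + 18.10 + 11.79
= 279.89 mOsm/kg ≈ 279.9 mOsm/kg
Osmolar gap = measured − calculated = 288 − 279.9 = 8.1 mOsm/kg

8.1 mOsm/kg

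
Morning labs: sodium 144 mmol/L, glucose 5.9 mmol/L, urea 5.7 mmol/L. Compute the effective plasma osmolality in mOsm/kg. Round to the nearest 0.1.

293.9 mOsm/kg

Effective osmolality excludes urea (freely permeant across cell membranes):
2·Na + glucose
= 2·144 + 5.9
= 288 + 5.9
= 293.9 mOsm/kg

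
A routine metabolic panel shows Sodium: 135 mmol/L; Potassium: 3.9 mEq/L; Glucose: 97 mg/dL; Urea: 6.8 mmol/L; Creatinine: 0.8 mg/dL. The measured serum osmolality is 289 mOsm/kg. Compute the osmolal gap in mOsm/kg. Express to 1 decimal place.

Calculated osmolality = 2·Na + glucose/18 + urea
= 2·135 + 97/18 + 6.8
= 270 + 5.39 + 6.80
= 282.19 mOsm/kg ≈ 282.2 mOsm/kg
Osmolar gap = measured − calculated = 289 − 282.2 = 6.8 mOsm/kg

6.8 mOsm/kg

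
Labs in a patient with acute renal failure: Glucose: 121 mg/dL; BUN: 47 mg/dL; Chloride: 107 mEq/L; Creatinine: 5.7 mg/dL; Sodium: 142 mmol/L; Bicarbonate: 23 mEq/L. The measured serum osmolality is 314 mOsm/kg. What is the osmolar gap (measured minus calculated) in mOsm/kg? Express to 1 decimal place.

Calculated osmolality = 2·Na + glucose/18 + BUN/2.8
= 2·142 + 121/18 + 47/2.8
= 284 + 6.72 + 16.79
= 307.51 mOsm/kg ≈ 307.5 mOsm/kg
Osmolar gap = measured − calculated = 314 − 307.5 = 6.5 mOsm/kg

6.5 mOsm/kg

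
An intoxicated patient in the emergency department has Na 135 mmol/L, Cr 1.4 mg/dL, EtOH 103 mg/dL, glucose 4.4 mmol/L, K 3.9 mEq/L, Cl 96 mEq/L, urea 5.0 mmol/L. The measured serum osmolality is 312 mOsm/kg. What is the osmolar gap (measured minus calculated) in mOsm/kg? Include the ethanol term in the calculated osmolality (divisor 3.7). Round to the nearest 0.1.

4.8 mOsm/kg

Calculated osmolality = 2·Na + glucose + urea + ethanol/3.7
= 2·135 + 4.4 + 5 + 103/3.7
= 270 + 4.40 + 5 + 27.84
= 307.24 mOsm/kg ≈ 307.2 mOsm/kg
Osmolar gap = measured − calculated = 312 − 307.2 = 4.8 mOsm/kg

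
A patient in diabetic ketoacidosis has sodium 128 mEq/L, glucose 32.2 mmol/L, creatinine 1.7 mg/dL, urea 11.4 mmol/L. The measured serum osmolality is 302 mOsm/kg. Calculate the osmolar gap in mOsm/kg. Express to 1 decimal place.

2.4 mOsm/kg

Calculated osmolality = 2·Na + glucose + urea
= 2·128 + 32.2 + 11.4
= 256 + 32.20 + 11.40
= 299.6 mOsm/kg ≈ 299.6 mOsm/kg
Osmolar gap = measured − calculated = 302 − 299.6 = 2.4 mOsm/kg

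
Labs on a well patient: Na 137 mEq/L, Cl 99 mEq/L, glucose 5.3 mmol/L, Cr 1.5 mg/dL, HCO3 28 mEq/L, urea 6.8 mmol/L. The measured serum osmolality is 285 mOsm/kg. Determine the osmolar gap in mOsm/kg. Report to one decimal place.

Calculated osmolality = 2·Na + glucose + urea
= 2·137 + 5.3 + 6.8
= 274 + 5.30 + 6.80
= 286.1 mOsm/kg ≈ 286.1 mOsm/kg
Osmolar gap = measured − calculated = 285 − 286.1 = -1.1 mOsm/kg

-1.1 mOsm/kg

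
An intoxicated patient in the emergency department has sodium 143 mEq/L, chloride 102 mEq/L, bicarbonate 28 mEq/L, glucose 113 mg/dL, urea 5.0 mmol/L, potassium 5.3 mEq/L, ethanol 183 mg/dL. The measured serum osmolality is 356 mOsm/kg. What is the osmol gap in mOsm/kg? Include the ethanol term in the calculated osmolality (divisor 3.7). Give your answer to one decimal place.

Calculated osmolality = 2·Na + glucose/18 + urea + ethanol/3.7
= 2·143 + 113/18 + 5 + 183/3.7
= 286 + 6.28 + 5 + 49.46
= 346.74 mOsm/kg ≈ 346.7 mOsm/kg
Osmolar gap = measured − calculated = 356 − 346.7 = 9.3 mOsm/kg

9.3 mOsm/kg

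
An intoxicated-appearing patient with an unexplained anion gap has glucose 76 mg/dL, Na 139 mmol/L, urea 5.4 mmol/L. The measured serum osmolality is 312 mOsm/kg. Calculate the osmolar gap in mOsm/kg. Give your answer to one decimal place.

24.4 mOsm/kg

Calculated osmolality = 2·Na + glucose/18 + urea
= 2·139 + 76/18 + 5.4
= 278 + 4.22 + 5.40
= 287.62 mOsm/kg ≈ 287.6 mOsm/kg
Osmolar gap = measured − calculated = 312 − 287.6 = 24.4 mOsm/kg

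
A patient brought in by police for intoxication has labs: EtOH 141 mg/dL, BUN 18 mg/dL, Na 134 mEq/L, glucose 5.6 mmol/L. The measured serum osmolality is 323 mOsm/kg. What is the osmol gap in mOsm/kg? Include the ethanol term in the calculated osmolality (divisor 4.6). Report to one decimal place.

Calculated osmolality = 2·Na + glucose + BUN/2.8 + ethanol/4.6
= 2·134 + 5.6 + 18/2.8 + 141/4.6
= 268 + 5.60 + 6.43 + 30.65
= 310.68 mOsm/kg ≈ 310.7 mOsm/kg
Osmolar gap = measured − calculated = 323 − 310.7 = 12.3 mOsm/kg

12.3 mOsm/kg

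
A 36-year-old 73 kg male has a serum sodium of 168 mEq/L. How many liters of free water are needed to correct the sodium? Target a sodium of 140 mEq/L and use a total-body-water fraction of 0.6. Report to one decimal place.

TBW = 0.6 · 73 = 43.8 L
Free water deficit = TBW · (Na/140 − 1)
= 43.8 · (168/140 − 1)
= 43.8 · 0.2
= 8.76 L

8.8 L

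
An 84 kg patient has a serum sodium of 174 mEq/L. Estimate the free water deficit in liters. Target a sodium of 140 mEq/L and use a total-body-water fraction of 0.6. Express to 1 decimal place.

TBW = 0.6 · 84 = 50.4 L
Free water deficit = TBW · (Na/140 − 1)
= 50.4 · (174/140 − 1)
= 50.4 · 0.2429
= 12.24 L

12.2 L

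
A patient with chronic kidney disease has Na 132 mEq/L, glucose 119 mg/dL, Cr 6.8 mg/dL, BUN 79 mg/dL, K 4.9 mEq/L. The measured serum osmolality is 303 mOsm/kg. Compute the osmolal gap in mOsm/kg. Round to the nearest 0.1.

Calculated osmolality = 2·Na + glucose/18 + BUN/2.8
= 2·132 + 119/18 + 79/2.8
= 264 + 6.61 + 28.21
= 298.82 mOsm/kg ≈ 298.8 mOsm/kg
Osmolar gap = measured − calculated = 303 − 298.8 = 4.2 mOsm/kg

4.2 mOsm/kg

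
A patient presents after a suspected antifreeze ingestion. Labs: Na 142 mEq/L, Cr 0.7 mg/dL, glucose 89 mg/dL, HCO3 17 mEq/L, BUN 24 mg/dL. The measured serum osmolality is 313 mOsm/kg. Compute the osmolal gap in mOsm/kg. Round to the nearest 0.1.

15.5 mOsm/kg

Calculated osmolality = 2·Na + glucose/18 + BUN/2.8
= 2·142 + 89/18 + 24/2.8
= 284 + 4.94 + 8.57
= 297.51 mOsm/kg ≈ 297.5 mOsm/kg
Osmolar gap = measured − calculated = 313 − 297.5 = 15.5 mOsm/kg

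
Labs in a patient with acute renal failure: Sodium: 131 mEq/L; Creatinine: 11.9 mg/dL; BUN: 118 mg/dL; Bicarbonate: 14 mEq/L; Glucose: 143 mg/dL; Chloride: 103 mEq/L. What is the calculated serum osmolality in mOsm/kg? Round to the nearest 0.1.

Calculated osmolality = 2·Na + glucose/18 + BUN/2.8
= 2·131 + 143/18 + 118/2.8
= 262 + 7.94 + 42.14
= 312.08 mOsm/kg

312.1 mOsm/kg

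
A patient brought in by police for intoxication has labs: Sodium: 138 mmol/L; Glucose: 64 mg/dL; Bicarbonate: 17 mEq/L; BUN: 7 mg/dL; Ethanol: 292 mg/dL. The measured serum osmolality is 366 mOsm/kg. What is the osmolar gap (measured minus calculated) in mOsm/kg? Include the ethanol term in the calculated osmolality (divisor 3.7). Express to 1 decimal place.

5.0 mOsm/kg

Calculated osmolality = 2·Na + glucose/18 + BUN/2.8 + ethanol/3.7
= 2·138 + 64/18 + 7/2.8 + 292/3.7
= 276 + 3.56 + 2.50 + 78.92
= 360.98 mOsm/kg ≈ 361.0 mOsm/kg
Osmolar gap = measured − calculated = 366 − 361.0 = 5.0 mOsm/kg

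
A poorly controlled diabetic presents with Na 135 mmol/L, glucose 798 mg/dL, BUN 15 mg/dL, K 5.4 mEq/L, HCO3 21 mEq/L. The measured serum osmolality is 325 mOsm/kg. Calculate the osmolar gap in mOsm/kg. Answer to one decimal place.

Calculated osmolality = 2·Na + glucose/18 + BUN/2.8
= 2·135 + 798/18 + 15/2.8
= 270 + 44.33 + 5.36
= 319.69 mOsm/kg ≈ 319.7 mOsm/kg
Osmolar gap = measured − calculated = 325 − 319.7 = 5.3 mOsm/kg

5.3 mOsm/kg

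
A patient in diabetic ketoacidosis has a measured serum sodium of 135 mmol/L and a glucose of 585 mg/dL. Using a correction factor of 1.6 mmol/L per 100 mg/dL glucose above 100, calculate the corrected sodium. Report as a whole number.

143 mmol/L

Corrected Na = measured Na + 1.6 · (glucose − 100)/100
= 135 + 1.6 · (585 − 100)/100
= 135 + 7.8
= 142.8 mmol/L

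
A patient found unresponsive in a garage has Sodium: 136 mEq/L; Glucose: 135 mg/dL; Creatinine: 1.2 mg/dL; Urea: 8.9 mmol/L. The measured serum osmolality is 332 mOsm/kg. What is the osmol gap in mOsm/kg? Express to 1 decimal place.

43.6 mOsm/kg

Calculated osmolality = 2·Na + glucose/18 + urea
= 2·136 + 135/18 + 8.9
= 272 + 7.50 + 8.90
= 288.4 mOsm/kg ≈ 288.4 mOsm/kg
Osmolar gap = measured − calculated = 332 − 288.4 = 43.6 mOsm/kg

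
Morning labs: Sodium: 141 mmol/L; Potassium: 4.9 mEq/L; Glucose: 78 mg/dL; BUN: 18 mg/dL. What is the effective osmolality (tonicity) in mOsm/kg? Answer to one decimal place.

286.3 mOsm/kg

Effective osmolality excludes urea (freely permeant across cell membranes):
2·Na + glucose/18
= 2·141 + 78/18
= 282 + 4.33
= 286.33 mOsm/kg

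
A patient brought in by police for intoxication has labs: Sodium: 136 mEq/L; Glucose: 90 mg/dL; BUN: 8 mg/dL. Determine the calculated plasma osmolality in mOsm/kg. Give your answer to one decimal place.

Calculated osmolality = 2·Na + glucose/18 + BUN/2.8
= 2·136 + 90/18 + 8/2.8
= 272 + 5 + 2.86
= 279.86 mOsm/kg

279.9 mOsm/kg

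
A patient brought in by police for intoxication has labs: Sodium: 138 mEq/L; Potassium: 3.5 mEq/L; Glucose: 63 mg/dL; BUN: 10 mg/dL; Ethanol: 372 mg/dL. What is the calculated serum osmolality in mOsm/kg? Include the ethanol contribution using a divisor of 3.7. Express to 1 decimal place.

383.6 mOsm/kg

Calculated osmolality = 2·Na + glucose/18 + BUN/2.8 + ethanol/3.7
= 2·138 + 63/18 + 10/2.8 + 372/3.7
= 276 + 3.50 + 3.57 + 100.54
= 383.61 mOsm/kg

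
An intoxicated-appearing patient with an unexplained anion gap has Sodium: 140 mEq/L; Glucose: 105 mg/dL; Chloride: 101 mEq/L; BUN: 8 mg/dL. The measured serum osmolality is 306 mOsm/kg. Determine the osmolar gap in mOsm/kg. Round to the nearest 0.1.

Calculated osmolality = 2·Na + glucose/18 + BUN/2.8
= 2·140 + 105/18 + 8/2.8
= 280 + 5.83 + 2.86
= 288.69 mOsm/kg ≈ 288.7 mOsm/kg
Osmolar gap = measured − calculated = 306 − 288.7 = 17.3 mOsm/kg

17.3 mOsm/kg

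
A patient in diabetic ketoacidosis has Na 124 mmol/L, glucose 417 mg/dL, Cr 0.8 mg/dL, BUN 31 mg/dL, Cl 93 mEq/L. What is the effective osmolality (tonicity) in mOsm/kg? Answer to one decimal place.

271.2 mOsm/kg

Effective osmolality excludes urea (freely permeant across cell membranes):
2·Na + glucose/18
= 2·124 + 417/18
= 248 + 23.17
= 271.17 mOsm/kg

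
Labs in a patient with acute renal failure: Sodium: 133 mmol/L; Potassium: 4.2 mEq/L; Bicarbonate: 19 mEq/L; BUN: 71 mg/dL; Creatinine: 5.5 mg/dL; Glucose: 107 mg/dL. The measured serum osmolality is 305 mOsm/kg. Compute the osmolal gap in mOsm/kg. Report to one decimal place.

Calculated osmolality = 2·Na + glucose/18 + BUN/2.8
= 2·133 + 107/18 + 71/2.8
= 266 + 5.94 + 25.36
= 297.3 mOsm/kg ≈ 297.3 mOsm/kg
Osmolar gap = measured − calculated = 305 − 297.3 = 7.7 mOsm/kg

7.7 mOsm/kg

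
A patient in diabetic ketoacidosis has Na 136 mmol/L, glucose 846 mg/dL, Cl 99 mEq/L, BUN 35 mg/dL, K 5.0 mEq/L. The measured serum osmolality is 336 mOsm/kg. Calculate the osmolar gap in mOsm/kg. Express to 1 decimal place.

Calculated osmolality = 2·Na + glucose/18 + BUN/2.8
= 2·136 + 846/18 + 35/2.8
= 272 + 47 + 12.50
= 331.5 mOsm/kg ≈ 331.5 mOsm/kg
Osmolar gap = measured − calculated = 336 − 331.5 = 4.5 mOsm/kg

4.5 mOsm/kg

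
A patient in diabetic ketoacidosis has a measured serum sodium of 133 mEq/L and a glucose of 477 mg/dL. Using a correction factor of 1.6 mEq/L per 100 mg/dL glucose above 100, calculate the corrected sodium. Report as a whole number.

139 mEq/L

Corrected Na = measured Na + 1.6 · (glucose − 100)/100
= 133 + 1.6 · (477 − 100)/100
= 133 + 6
= 139 mEq/L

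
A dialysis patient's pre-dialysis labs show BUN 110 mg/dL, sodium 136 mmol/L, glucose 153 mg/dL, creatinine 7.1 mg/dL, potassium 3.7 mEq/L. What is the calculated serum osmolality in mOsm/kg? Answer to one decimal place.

Calculated osmolality = 2·Na + glucose/18 + BUN/2.8
= 2·136 + 153/18 + 110/2.8
= 272 + 8.50 + 39.29
= 319.79 mOsm/kg

319.8 mOsm/kg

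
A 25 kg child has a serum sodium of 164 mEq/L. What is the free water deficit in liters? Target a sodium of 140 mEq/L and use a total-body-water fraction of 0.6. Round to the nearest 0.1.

TBW = 0.6 · 25 = 15 L
Free water deficit = TBW · (Na/140 − 1)
= 15 · (164/140 − 1)
= 15 · 0.1714
= 2.57 L

2.6 L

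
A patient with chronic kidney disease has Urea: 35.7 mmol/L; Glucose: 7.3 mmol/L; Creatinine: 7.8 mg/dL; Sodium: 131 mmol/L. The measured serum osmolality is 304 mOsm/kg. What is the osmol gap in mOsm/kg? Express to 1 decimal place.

-1.0 mOsm/kg

Calculated osmolality = 2·Na + glucose + urea
= 2·131 + 7.3 + 35.7
= 262 + 7.30 + 35.70
= 305 mOsm/kg ≈ 305.0 mOsm/kg
Osmolar gap = measured − calculated = 304 − 305.0 = -1.0 mOsm/kg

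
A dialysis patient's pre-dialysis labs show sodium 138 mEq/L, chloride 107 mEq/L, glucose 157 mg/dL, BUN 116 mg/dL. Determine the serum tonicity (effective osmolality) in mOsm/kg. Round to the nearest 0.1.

Effective osmolality excludes urea (freely permeant across cell membranes):
2·Na + glucose/18
= 2·138 + 157/18
= 276 + 8.72
= 284.72 mOsm/kg

284.7 mOsm/kg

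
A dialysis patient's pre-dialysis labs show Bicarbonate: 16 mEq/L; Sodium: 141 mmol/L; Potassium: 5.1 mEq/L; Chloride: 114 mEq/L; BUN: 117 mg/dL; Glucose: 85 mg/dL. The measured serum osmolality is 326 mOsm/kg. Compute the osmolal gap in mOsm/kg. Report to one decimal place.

-2.5 mOsm/kg

Calculated osmolality = 2·Na + glucose/18 + BUN/2.8
= 2·141 + 85/18 + 117/2.8
= 282 + 4.72 + 41.79
= 328.51 mOsm/kg ≈ 328.5 mOsm/kg
Osmolar gap = measured − calculated = 326 − 328.5 = -2.5 mOsm/kg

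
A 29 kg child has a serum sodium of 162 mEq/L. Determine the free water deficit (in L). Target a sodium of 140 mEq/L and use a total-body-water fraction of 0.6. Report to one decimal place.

TBW = 0.6 · 29 = 17.4 L
Free water deficit = TBW · (Na/140 − 1)
= 17.4 · (162/140 − 1)
= 17.4 · 0.1571
= 2.73 L

2.7 L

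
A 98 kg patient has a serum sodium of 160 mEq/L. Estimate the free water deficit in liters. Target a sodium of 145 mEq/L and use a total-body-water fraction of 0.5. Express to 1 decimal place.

TBW = 0.5 · 98 = 49 L
Free water deficit = TBW · (Na/145 − 1)
= 49 · (160/145 − 1)
= 49 · 0.1034
= 5.07 L

5.1 L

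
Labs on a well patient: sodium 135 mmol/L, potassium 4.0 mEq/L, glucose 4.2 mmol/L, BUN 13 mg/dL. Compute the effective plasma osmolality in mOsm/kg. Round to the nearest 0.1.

274.2 mOsm/kg

Effective osmolality excludes urea (freely permeant across cell membranes):
2·Na + glucose
= 2·135 + 4.2
= 270 + 4.2
= 274.2 mOsm/kg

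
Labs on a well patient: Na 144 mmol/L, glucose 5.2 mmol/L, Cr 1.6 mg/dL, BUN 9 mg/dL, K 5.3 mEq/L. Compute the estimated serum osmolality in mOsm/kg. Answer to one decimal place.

296.4 mOsm/kg

Calculated osmolality = 2·Na + glucose + BUN/2.8
= 2·144 + 5.2 + 9/2.8
= 288 + 5.20 + 3.21
= 296.41 mOsm/kg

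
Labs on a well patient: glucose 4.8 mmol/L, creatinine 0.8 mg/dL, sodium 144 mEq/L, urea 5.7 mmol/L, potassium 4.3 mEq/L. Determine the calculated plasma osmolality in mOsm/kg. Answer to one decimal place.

Calculated osmolality = 2·Na + glucose + urea
= 2·144 + 4.8 + 5.7
= 288 + 4.80 + 5.70
= 298.5 mOsm/kg

298.5 mOsm/kg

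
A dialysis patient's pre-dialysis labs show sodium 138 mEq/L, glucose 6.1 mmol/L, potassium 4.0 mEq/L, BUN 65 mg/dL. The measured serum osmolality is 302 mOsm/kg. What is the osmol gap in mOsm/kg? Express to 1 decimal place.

-3.3 mOsm/kg

Calculated osmolality = 2·Na + glucose + BUN/2.8
= 2·138 + 6.1 + 65/2.8
= 276 + 6.10 + 23.21
= 305.31 mOsm/kg ≈ 305.3 mOsm/kg
Osmolar gap = measured − calculated = 302 − 305.3 = -3.3 mOsm/kg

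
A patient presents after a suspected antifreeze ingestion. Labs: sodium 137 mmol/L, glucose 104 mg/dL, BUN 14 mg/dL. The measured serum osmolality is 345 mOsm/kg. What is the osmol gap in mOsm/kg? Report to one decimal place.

60.2 mOsm/kg

Calculated osmolality = 2·Na + glucose/18 + BUN/2.8
= 2·137 + 104/18 + 14/2.8
= 274 + 5.78 + 5
= 284.78 mOsm/kg ≈ 284.8 mOsm/kg
Osmolar gap = measured − calculated = 345 − 284.8 = 60.2 mOsm/kg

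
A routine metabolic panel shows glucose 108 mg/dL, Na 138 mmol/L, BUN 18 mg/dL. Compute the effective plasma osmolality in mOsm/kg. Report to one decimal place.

282.0 mOsm/kg

Effective osmolality excludes urea (freely permeant across cell membranes):
2·Na + glucose/18
= 2·138 + 108/18
= 276 + 6
= 282 mOsm/kg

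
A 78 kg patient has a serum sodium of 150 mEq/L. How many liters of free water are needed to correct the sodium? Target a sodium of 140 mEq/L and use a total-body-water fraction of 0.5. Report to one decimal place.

2.8 L

TBW = 0.5 · 78 = 39 L
Free water deficit = TBW · (Na/140 − 1)
= 39 · (150/140 − 1)
= 39 · 0.0714
= 2.78 L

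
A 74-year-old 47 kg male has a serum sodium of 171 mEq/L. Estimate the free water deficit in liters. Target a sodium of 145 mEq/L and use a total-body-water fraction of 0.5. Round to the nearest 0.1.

4.2 L

TBW = 0.5 · 47 = 23.5 L
Free water deficit = TBW · (Na/145 − 1)
= 23.5 · (171/145 − 1)
= 23.5 · 0.1793
= 4.21 L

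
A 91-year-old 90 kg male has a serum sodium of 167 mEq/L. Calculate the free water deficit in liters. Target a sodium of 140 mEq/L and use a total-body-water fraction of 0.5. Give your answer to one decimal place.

8.7 L

TBW = 0.5 · 90 = 45 L
Free water deficit = TBW · (Na/140 − 1)
= 45 · (167/140 − 1)
= 45 · 0.1929
= 8.68 L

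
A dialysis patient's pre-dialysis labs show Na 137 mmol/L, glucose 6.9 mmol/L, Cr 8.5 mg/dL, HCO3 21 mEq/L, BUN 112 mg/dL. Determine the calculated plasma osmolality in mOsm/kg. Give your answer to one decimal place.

Calculated osmolality = 2·Na + glucose + BUN/2.8
= 2·137 + 6.9 + 112/2.8
= 274 + 6.90 + 40
= 320.9 mOsm/kg

320.9 mOsm/kg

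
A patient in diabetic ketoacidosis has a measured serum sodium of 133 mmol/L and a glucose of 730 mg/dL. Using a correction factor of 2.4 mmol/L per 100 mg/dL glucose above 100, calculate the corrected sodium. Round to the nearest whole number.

148 mmol/L

Corrected Na = measured Na + 2.4 · (glucose − 100)/100
= 133 + 2.4 · (730 − 100)/100
= 133 + 15.1
= 148.1 mmol/L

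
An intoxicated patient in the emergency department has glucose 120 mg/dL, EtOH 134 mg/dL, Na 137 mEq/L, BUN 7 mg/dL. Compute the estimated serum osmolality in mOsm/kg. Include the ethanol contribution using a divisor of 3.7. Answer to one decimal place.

319.4 mOsm/kg

Calculated osmolality = 2·Na + glucose/18 + BUN/2.8 + ethanol/3.7
= 2·137 + 120/18 + 7/2.8 + 134/3.7
= 274 + 6.67 + 2.50 + 36.22
= 319.39 mOsm/kg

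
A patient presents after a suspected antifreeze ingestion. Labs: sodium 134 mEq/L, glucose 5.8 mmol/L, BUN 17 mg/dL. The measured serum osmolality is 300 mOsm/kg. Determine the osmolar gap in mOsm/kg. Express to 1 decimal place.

20.1 mOsm/kg

Calculated osmolality = 2·Na + glucose + BUN/2.8
= 2·134 + 5.8 + 17/2.8
= 268 + 5.80 + 6.07
= 279.87 mOsm/kg ≈ 279.9 mOsm/kg
Osmolar gap = measured − calculated = 300 − 279.9 = 20.1 mOsm/kg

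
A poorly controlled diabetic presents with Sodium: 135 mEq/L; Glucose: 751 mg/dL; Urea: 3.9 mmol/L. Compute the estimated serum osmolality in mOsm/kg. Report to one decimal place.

Calculated osmolality = 2·Na + glucose/18 + urea
= 2·135 + 751/18 + 3.9
= 270 + 41.72 + 3.90
= 315.62 mOsm/kg

315.6 mOsm/kg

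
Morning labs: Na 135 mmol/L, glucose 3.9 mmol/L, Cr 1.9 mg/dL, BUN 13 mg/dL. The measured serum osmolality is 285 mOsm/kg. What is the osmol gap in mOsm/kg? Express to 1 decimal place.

Calculated osmolality = 2·Na + glucose + BUN/2.8
= 2·135 + 3.9 + 13/2.8
= 270 + 3.90 + 4.64
= 278.54 mOsm/kg ≈ 278.5 mOsm/kg
Osmolar gap = measured − calculated = 285 − 278.5 = 6.5 mOsm/kg

6.5 mOsm/kg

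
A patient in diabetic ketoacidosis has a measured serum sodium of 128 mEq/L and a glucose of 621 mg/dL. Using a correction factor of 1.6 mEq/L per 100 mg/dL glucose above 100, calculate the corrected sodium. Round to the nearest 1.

136 mEq/L

Corrected Na = measured Na + 1.6 · (glucose − 100)/100
= 128 + 1.6 · (621 − 100)/100
= 128 + 8.3
= 136.3 mEq/L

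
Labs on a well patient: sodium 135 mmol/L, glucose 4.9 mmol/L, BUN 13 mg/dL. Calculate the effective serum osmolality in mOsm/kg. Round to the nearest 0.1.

Effective osmolality excludes urea (freely permeant across cell membranes):
2·Na + glucose
= 2·135 + 4.9
= 270 + 4.9
= 274.9 mOsm/kg

274.9 mOsm/kg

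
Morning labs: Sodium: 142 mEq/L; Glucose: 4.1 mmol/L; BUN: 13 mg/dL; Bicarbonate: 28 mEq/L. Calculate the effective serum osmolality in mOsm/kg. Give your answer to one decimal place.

288.1 mOsm/kg

Effective osmolality excludes urea (freely permeant across cell membranes):
2·Na + glucose
= 2·142 + 4.1
= 284 + 4.1
= 288.1 mOsm/kg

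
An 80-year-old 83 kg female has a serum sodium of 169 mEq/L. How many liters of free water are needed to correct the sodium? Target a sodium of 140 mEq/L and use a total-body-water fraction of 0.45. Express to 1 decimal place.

7.7 L

TBW = 0.45 · 83 = 37.35 L
Free water deficit = TBW · (Na/140 − 1)
= 37.35 · (169/140 − 1)
= 37.35 · 0.2071
= 7.74 L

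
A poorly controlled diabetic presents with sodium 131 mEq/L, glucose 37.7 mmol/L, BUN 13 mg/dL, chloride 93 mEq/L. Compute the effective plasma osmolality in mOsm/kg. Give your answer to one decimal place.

299.7 mOsm/kg

Effective osmolality excludes urea (freely permeant across cell membranes):
2·Na + glucose
= 2·131 + 37.7
= 262 + 37.7
= 299.7 mOsm/kg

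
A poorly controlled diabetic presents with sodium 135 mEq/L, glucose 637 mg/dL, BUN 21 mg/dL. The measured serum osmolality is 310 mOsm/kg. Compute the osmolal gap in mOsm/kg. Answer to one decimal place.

-2.9 mOsm/kg

Calculated osmolality = 2·Na + glucose/18 + BUN/2.8
= 2·135 + 637/18 + 21/2.8
= 270 + 35.39 + 7.50
= 312.89 mOsm/kg ≈ 312.9 mOsm/kg
Osmolar gap = measured − calculated = 310 − 312.9 = -2.9 mOsm/kg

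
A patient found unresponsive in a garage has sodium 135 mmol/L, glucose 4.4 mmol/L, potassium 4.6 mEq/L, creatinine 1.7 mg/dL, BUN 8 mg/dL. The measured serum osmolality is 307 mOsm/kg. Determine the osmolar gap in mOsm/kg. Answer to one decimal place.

29.7 mOsm/kg

Calculated osmolality = 2·Na + glucose + BUN/2.8
= 2·135 + 4.4 + 8/2.8
= 270 + 4.40 + 2.86
= 277.26 mOsm/kg ≈ 277.3 mOsm/kg
Osmolar gap = measured − calculated = 307 − 277.3 = 29.7 mOsm/kg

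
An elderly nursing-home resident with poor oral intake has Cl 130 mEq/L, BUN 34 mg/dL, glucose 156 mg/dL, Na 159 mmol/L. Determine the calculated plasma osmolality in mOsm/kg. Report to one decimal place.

338.8 mOsm/kg

Calculated osmolality = 2·Na + glucose/18 + BUN/2.8
= 2·159 + 156/18 + 34/2.8
= 318 + 8.67 + 12.14
= 338.81 mOsm/kg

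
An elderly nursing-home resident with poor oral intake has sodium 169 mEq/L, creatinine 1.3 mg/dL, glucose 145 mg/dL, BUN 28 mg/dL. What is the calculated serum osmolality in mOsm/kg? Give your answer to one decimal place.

356.1 mOsm/kg

Calculated osmolality = 2·Na + glucose/18 + BUN/2.8
= 2·169 + 145/18 + 28/2.8
= 338 + 8.06 + 10
= 356.06 mOsm/kg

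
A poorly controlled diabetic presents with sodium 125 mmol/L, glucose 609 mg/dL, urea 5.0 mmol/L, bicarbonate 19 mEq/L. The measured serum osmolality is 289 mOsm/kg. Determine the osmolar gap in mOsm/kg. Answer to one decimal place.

Calculated osmolality = 2·Na + glucose/18 + urea
= 2·125 + 609/18 + 5
= 250 + 33.83 + 5
= 288.83 mOsm/kg ≈ 288.8 mOsm/kg
Osmolar gap = measured − calculated = 289 − 288.8 = 0.2 mOsm/kg

0.2 mOsm/kg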